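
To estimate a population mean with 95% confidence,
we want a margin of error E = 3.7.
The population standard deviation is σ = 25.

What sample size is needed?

z_0.025 = 1.960
n = (z×σ/E)² = (1.960×25/3.7)²
n = 175.3835
Round up: n = 176

Answer: n = 176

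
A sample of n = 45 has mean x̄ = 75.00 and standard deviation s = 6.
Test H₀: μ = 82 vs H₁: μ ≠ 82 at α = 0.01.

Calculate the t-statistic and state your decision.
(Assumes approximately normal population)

Answer: t = -7.8265, reject H₀

Derivation:
df = n - 1 = 44
SE = s/√n = 6/√45 = 0.8944
t = (x̄ - μ₀)/SE = (75.00 - 82)/0.8944 = -7.8265
Critical value: t_{0.005,44} = ±2.692
p-value < 0.0001
Decision: reject H₀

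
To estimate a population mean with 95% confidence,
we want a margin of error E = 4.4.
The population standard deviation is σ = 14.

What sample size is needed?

z_0.025 = 1.960
n = (z×σ/E)² = (1.960×14/4.4)²
n = 38.8922
Round up: n = 39

Answer: n = 39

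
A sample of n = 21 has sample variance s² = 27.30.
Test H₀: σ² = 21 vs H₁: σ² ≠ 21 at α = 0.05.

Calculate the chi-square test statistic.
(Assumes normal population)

Answer: χ² = 26.0000, fail to reject H₀

Derivation:
df = n - 1 = 20
χ² = (n-1)s²/σ₀² = 20×27.30/21 = 26.0000
Critical values: χ²_{0.975,20} = 9.591, χ²_{0.025,20} = 34.170
Rejection region: χ² < 9.591 or χ² > 34.170
Decision: fail to reject H₀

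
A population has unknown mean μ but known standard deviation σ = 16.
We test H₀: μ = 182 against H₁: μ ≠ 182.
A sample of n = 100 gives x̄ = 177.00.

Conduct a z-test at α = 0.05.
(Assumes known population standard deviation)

Standard error: SE = σ/√n = 16/√100 = 1.6000
z-statistic: z = (x̄ - μ₀)/SE = (177.00 - 182)/1.6000 = -3.1250
Critical value: ±1.960
p-value = 0.0018
Decision: reject H₀

Answer: z = -3.1250, reject H₀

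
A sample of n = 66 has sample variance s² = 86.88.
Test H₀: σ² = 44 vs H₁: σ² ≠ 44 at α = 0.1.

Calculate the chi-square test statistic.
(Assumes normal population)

Answer: χ² = 128.3455, reject H₀

Derivation:
df = n - 1 = 65
χ² = (n-1)s²/σ₀² = 65×86.88/44 = 128.3455
Critical values: χ²_{0.95,65} = 47.450, χ²_{0.05,65} = 84.821
Rejection region: χ² < 47.450 or χ² > 84.821
Decision: reject H₀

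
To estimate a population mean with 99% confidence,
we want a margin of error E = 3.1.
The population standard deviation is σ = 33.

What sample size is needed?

Answer: n = 752

Derivation:
z_0.005 = 2.576
n = (z×σ/E)² = (2.576×33/3.1)²
n = 751.9625
Round up: n = 752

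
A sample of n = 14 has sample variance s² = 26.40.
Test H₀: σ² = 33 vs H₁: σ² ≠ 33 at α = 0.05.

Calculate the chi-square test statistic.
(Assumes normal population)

Answer: χ² = 10.4000, fail to reject H₀

Derivation:
df = n - 1 = 13
χ² = (n-1)s²/σ₀² = 13×26.40/33 = 10.4000
Critical values: χ²_{0.975,13} = 5.009, χ²_{0.025,13} = 24.736
Rejection region: χ² < 5.009 or χ² > 24.736
Decision: fail to reject H₀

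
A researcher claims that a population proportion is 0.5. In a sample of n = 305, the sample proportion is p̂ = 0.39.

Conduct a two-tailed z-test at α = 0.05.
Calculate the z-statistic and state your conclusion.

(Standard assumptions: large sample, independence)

Answer: z = -3.8421, reject H₀

Derivation:
H₀: p = 0.5, H₁: p ≠ 0.5
Standard error: SE = √(p₀(1-p₀)/n) = √(0.5×0.5/305) = 0.028630
z-statistic: z = (p̂ - p₀)/SE = (0.39 - 0.5)/0.028630 = -3.8421
Critical value: z_0.025 = ±1.960
p-value = 0.0001
Decision: reject H₀ at α = 0.05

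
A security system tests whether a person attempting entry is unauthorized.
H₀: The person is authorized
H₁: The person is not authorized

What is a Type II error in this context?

Answer: Granting entry to an unauthorized person

Derivation:
Type I error: rejecting H₀ when it is actually true (false positive).
Type II error: failing to reject H₀ when H₁ is actually true (false negative).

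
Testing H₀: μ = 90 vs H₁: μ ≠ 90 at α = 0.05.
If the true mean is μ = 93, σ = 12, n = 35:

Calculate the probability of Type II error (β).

SE = σ/√n = 12/√35 = 2.0284
Critical values: μ₀ ± z_0.025×SE = 90 ± 1.960×2.0284
Acceptance region: (86.0243, 93.9757)
Under H₁ (μ = 93): z_high = (93.9757 - 93)/2.0284 = 0.4810, z_low = (86.0243 - 93)/2.0284 = -3.4390
β = P(not reject | H₁) = Φ(0.4810) - Φ(-3.4390) ≈ 0.6844

Answer: β ≈ 0.6844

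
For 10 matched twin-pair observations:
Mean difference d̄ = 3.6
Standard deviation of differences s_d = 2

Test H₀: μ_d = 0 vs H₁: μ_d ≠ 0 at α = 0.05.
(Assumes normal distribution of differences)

Answer: t = 5.6917, reject H₀

Derivation:
df = n - 1 = 9
SE = s_d/√n = 2/√10 = 0.6325
t = d̄/SE = 3.6/0.6325 = 5.6917
Critical value: t_{0.025,9} = ±2.262
p-value ≈ 0.0003
Decision: reject H₀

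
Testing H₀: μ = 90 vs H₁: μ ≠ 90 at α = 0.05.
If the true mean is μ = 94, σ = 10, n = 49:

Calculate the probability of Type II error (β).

SE = σ/√n = 10/√49 = 1.4286
Critical values: μ₀ ± z_0.025×SE = 90 ± 1.960×1.4286
Acceptance region: (87.1999, 92.8001)
Under H₁ (μ = 94): z_high = (92.8001 - 94)/1.4286 = -0.8399, z_low = (87.1999 - 94)/1.4286 = -4.7600
β = P(not reject | H₁) = Φ(-0.8399) - Φ(-4.7600) ≈ 0.2005

Answer: β ≈ 0.2005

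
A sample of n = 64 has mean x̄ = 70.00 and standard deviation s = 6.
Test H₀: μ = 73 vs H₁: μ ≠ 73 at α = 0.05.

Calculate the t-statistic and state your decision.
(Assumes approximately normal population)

df = n - 1 = 63
SE = s/√n = 6/√64 = 0.7500
t = (x̄ - μ₀)/SE = (70.00 - 73)/0.7500 = -4.0000
Critical value: t_{0.025,63} = ±1.998
p-value ≈ 0.0002
Decision: reject H₀

Answer: t = -4.0000, reject H₀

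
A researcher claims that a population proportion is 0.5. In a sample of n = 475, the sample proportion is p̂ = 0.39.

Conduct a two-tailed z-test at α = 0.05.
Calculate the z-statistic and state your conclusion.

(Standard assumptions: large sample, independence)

Answer: z = -4.7947, reject H₀

Derivation:
H₀: p = 0.5, H₁: p ≠ 0.5
Standard error: SE = √(p₀(1-p₀)/n) = √(0.5×0.5/475) = 0.022942
z-statistic: z = (p̂ - p₀)/SE = (0.39 - 0.5)/0.022942 = -4.7947
Critical value: z_0.025 = ±1.960
p-value < 0.0001
Decision: reject H₀ at α = 0.05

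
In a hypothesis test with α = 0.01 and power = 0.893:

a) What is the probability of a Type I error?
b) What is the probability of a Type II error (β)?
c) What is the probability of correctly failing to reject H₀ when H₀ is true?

a) Type I error probability = α = 0.01
b) Power = P(reject H₀ | H₁ true) = 1 - β = 0.893, so Type II error probability = β = 1 - Power = 0.107
c) P(fail to reject H₀ | H₀ true) = 1 - α = 0.99

Answer: a) 0.01, b) 0.107, c) 0.99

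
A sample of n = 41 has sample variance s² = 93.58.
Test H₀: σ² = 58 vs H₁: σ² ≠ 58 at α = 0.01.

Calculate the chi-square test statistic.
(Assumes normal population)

df = n - 1 = 40
χ² = (n-1)s²/σ₀² = 40×93.58/58 = 64.5379
Critical values: χ²_{0.995,40} = 20.707, χ²_{0.005,40} = 66.766
Rejection region: χ² < 20.707 or χ² > 66.766
Decision: fail to reject H₀

Answer: χ² = 64.5379, fail to reject H₀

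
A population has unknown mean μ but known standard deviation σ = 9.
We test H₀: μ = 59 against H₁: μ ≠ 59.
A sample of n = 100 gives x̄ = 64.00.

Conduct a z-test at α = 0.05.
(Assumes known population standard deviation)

Answer: z = 5.5556, reject H₀

Derivation:
Standard error: SE = σ/√n = 9/√100 = 0.9000
z-statistic: z = (x̄ - μ₀)/SE = (64.00 - 59)/0.9000 = 5.5556
Critical value: ±1.960
p-value < 0.0001
Decision: reject H₀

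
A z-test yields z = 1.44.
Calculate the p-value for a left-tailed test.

Answer: p-value ≈ 0.9251

Derivation:
For z = 1.44:
p = P(Z < 1.44) = Φ(1.44) = 0.9251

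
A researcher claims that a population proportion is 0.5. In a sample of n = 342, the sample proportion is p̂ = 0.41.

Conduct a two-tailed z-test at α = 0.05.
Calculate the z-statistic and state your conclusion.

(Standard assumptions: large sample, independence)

H₀: p = 0.5, H₁: p ≠ 0.5
Standard error: SE = √(p₀(1-p₀)/n) = √(0.5×0.5/342) = 0.027037
z-statistic: z = (p̂ - p₀)/SE = (0.41 - 0.5)/0.027037 = -3.3288
Critical value: z_0.025 = ±1.960
p-value = 0.0009
Decision: reject H₀ at α = 0.05

Answer: z = -3.3288, reject H₀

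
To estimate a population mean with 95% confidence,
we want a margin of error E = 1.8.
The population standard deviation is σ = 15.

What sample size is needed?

z_0.025 = 1.960
n = (z×σ/E)² = (1.960×15/1.8)²
n = 266.7778
Round up: n = 267

Answer: n = 267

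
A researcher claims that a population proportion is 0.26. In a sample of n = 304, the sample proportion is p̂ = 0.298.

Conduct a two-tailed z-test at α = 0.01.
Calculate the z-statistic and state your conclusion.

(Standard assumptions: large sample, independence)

Answer: z = 1.5105, fail to reject H₀

Derivation:
H₀: p = 0.26, H₁: p ≠ 0.26
Standard error: SE = √(p₀(1-p₀)/n) = √(0.26×0.74/304) = 0.025157
z-statistic: z = (p̂ - p₀)/SE = (0.298 - 0.26)/0.025157 = 1.5105
Critical value: z_0.005 = ±2.576
p-value = 0.1309
Decision: fail to reject H₀ at α = 0.01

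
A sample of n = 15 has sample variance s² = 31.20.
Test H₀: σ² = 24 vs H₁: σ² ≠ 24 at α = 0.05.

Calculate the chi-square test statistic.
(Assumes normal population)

Answer: χ² = 18.2000, fail to reject H₀

Derivation:
df = n - 1 = 14
χ² = (n-1)s²/σ₀² = 14×31.20/24 = 18.2000
Critical values: χ²_{0.975,14} = 5.629, χ²_{0.025,14} = 26.119
Rejection region: χ² < 5.629 or χ² > 26.119
Decision: fail to reject H₀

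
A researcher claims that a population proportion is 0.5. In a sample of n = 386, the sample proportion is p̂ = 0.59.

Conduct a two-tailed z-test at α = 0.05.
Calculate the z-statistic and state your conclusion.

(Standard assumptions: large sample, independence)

Answer: z = 3.5365, reject H₀

Derivation:
H₀: p = 0.5, H₁: p ≠ 0.5
Standard error: SE = √(p₀(1-p₀)/n) = √(0.5×0.5/386) = 0.025449
z-statistic: z = (p̂ - p₀)/SE = (0.59 - 0.5)/0.025449 = 3.5365
Critical value: z_0.025 = ±1.960
p-value = 0.0004
Decision: reject H₀ at α = 0.05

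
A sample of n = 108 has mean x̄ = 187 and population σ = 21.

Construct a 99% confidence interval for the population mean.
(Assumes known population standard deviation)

Confidence level: 99%, α = 0.01
z_0.005 = 2.576
SE = σ/√n = 21/√108 = 2.0207
Margin of error = 2.576 × 2.0207 = 5.2053
CI: x̄ ± margin = 187 ± 5.2053
CI: (181.7947, 192.2053)

Answer: (181.7947, 192.2053)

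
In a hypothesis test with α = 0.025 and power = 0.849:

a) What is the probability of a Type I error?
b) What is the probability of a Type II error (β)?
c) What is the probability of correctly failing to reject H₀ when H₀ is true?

Answer: a) 0.025, b) 0.151, c) 0.975

Derivation:
a) Type I error probability = α = 0.025
b) Power = P(reject H₀ | H₁ true) = 1 - β = 0.849, so Type II error probability = β = 1 - Power = 0.151
c) P(fail to reject H₀ | H₀ true) = 1 - α = 0.975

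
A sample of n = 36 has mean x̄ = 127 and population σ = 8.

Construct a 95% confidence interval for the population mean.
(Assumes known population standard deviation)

Answer: (124.3867, 129.6133)

Derivation:
Confidence level: 95%, α = 0.05
z_0.025 = 1.960
SE = σ/√n = 8/√36 = 1.3333
Margin of error = 1.960 × 1.3333 = 2.6133
CI: x̄ ± margin = 127 ± 2.6133
CI: (124.3867, 129.6133)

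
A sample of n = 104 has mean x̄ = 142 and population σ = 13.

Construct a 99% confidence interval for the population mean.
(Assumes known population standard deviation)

Answer: (138.7161, 145.2839)

Derivation:
Confidence level: 99%, α = 0.01
z_0.005 = 2.576
SE = σ/√n = 13/√104 = 1.2748
Margin of error = 2.576 × 1.2748 = 3.2839
CI: x̄ ± margin = 142 ± 3.2839
CI: (138.7161, 145.2839)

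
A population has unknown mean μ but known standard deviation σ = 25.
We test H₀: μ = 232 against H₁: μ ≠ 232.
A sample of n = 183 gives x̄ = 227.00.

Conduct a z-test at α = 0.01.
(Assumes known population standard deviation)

Answer: z = -2.7055, reject H₀

Derivation:
Standard error: SE = σ/√n = 25/√183 = 1.8481
z-statistic: z = (x̄ - μ₀)/SE = (227.00 - 232)/1.8481 = -2.7055
Critical value: ±2.576
p-value = 0.0068
Decision: reject H₀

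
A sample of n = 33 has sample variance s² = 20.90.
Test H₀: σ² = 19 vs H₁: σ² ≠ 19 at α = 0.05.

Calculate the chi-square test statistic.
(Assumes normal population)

Answer: χ² = 35.2000, fail to reject H₀

Derivation:
df = n - 1 = 32
χ² = (n-1)s²/σ₀² = 32×20.90/19 = 35.2000
Critical values: χ²_{0.975,32} = 18.291, χ²_{0.025,32} = 49.480
Rejection region: χ² < 18.291 or χ² > 49.480
Decision: fail to reject H₀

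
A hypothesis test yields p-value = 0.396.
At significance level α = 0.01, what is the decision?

Answer: fail to reject H₀

Derivation:
Compare p-value to α:
0.396 ≥ 0.01
Decision: fail to reject H₀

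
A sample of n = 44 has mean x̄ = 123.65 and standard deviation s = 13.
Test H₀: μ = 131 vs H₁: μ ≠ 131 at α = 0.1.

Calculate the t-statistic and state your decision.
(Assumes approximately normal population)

Answer: t = -3.7504, reject H₀

Derivation:
df = n - 1 = 43
SE = s/√n = 13/√44 = 1.9598
t = (x̄ - μ₀)/SE = (123.65 - 131)/1.9598 = -3.7504
Critical value: t_{0.05,43} = ±1.681
p-value ≈ 0.0005
Decision: reject H₀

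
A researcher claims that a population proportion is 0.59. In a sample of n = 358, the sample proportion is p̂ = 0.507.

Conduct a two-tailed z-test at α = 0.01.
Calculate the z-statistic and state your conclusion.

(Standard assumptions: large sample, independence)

Answer: z = -3.1930, reject H₀

Derivation:
H₀: p = 0.59, H₁: p ≠ 0.59
Standard error: SE = √(p₀(1-p₀)/n) = √(0.59×0.41/358) = 0.025994
z-statistic: z = (p̂ - p₀)/SE = (0.507 - 0.59)/0.025994 = -3.1930
Critical value: z_0.005 = ±2.576
p-value = 0.0014
Decision: reject H₀ at α = 0.01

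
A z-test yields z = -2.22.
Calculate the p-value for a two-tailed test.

Answer: p-value ≈ 0.0264

Derivation:
For z = -2.22:
p = 2×P(Z > |-2.22|) = 2×(1 - Φ(2.22)) = 0.0264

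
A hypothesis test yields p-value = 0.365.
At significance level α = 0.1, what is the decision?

Answer: fail to reject H₀

Derivation:
Compare p-value to α:
0.365 ≥ 0.1
Decision: fail to reject H₀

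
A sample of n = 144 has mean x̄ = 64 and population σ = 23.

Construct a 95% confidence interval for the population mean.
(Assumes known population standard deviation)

Answer: (60.2433, 67.7567)

Derivation:
Confidence level: 95%, α = 0.05
z_0.025 = 1.960
SE = σ/√n = 23/√144 = 1.9167
Margin of error = 1.960 × 1.9167 = 3.7567
CI: x̄ ± margin = 64 ± 3.7567
CI: (60.2433, 67.7567)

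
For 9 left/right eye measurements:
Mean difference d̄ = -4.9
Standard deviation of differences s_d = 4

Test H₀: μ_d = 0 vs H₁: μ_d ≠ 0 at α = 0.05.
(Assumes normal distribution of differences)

df = n - 1 = 8
SE = s_d/√n = 4/√9 = 1.3333
t = d̄/SE = -4.9/1.3333 = -3.6751
Critical value: t_{0.025,8} = ±2.306
p-value ≈ 0.0063
Decision: reject H₀

Answer: t = -3.6751, reject H₀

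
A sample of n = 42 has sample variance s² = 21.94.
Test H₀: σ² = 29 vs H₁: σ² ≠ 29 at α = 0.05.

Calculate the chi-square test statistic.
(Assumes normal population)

df = n - 1 = 41
χ² = (n-1)s²/σ₀² = 41×21.94/29 = 31.0186
Critical values: χ²_{0.975,41} = 25.215, χ²_{0.025,41} = 60.561
Rejection region: χ² < 25.215 or χ² > 60.561
Decision: fail to reject H₀

Answer: χ² = 31.0186, fail to reject H₀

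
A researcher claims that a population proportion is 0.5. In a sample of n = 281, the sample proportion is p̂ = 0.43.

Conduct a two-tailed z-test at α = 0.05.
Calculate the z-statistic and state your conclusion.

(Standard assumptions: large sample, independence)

H₀: p = 0.5, H₁: p ≠ 0.5
Standard error: SE = √(p₀(1-p₀)/n) = √(0.5×0.5/281) = 0.029827
z-statistic: z = (p̂ - p₀)/SE = (0.43 - 0.5)/0.029827 = -2.3469
Critical value: z_0.025 = ±1.960
p-value = 0.0189
Decision: reject H₀ at α = 0.05

Answer: z = -2.3469, reject H₀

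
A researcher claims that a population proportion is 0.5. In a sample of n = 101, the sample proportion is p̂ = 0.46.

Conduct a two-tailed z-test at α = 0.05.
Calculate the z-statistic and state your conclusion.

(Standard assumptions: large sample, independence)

H₀: p = 0.5, H₁: p ≠ 0.5
Standard error: SE = √(p₀(1-p₀)/n) = √(0.5×0.5/101) = 0.049752
z-statistic: z = (p̂ - p₀)/SE = (0.46 - 0.5)/0.049752 = -0.8040
Critical value: z_0.025 = ±1.960
p-value = 0.4214
Decision: fail to reject H₀ at α = 0.05

Answer: z = -0.8040, fail to reject H₀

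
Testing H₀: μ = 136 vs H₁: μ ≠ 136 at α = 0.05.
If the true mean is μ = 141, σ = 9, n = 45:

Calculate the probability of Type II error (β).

SE = σ/√n = 9/√45 = 1.3416
Critical values: μ₀ ± z_0.025×SE = 136 ± 1.960×1.3416
Acceptance region: (133.3705, 138.6295)
Under H₁ (μ = 141): z_high = (138.6295 - 141)/1.3416 = -1.7669, z_low = (133.3705 - 141)/1.3416 = -5.6869
β = P(not reject | H₁) = Φ(-1.7669) - Φ(-5.6869) ≈ 0.0386

Answer: β ≈ 0.0386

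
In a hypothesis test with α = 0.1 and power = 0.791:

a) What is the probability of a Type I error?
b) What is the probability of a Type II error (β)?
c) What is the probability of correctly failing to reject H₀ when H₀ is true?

Answer: a) 0.1, b) 0.209, c) 0.9

Derivation:
a) Type I error probability = α = 0.1
b) Power = P(reject H₀ | H₁ true) = 1 - β = 0.791, so Type II error probability = β = 1 - Power = 0.209
c) P(fail to reject H₀ | H₀ true) = 1 - α = 0.9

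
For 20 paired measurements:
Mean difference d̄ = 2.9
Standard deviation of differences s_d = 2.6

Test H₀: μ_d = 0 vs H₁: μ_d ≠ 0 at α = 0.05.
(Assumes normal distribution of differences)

df = n - 1 = 19
SE = s_d/√n = 2.6/√20 = 0.5814
t = d̄/SE = 2.9/0.5814 = 4.9880
Critical value: t_{0.025,19} = ±2.093
p-value ≈ 0.0001
Decision: reject H₀

Answer: t = 4.9880, reject H₀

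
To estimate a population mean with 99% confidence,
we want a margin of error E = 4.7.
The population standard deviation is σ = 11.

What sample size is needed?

z_0.005 = 2.576
n = (z×σ/E)² = (2.576×11/4.7)²
n = 36.3481
Round up: n = 37

Answer: n = 37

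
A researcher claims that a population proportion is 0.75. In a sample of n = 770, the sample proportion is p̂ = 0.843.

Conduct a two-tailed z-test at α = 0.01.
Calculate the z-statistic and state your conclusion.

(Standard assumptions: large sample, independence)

H₀: p = 0.75, H₁: p ≠ 0.75
Standard error: SE = √(p₀(1-p₀)/n) = √(0.75×0.25/770) = 0.015605
z-statistic: z = (p̂ - p₀)/SE = (0.843 - 0.75)/0.015605 = 5.9596
Critical value: z_0.005 = ±2.576
p-value < 0.0001
Decision: reject H₀ at α = 0.01

Answer: z = 5.9596, reject H₀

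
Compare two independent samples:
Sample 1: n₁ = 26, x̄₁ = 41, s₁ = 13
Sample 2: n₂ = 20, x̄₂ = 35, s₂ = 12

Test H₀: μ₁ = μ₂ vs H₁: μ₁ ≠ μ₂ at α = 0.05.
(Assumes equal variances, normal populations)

Pooled variance: s²_p = [25×13² + 19×12²]/(44) = 158.2045
s_p = 12.5779
SE = s_p×√(1/n₁ + 1/n₂) = 12.5779×√(1/26 + 1/20) = 3.7410
t = (x̄₁ - x̄₂)/SE = (41 - 35)/3.7410 = 1.6038
df = 44, t-critical = ±2.015
Decision: fail to reject H₀

Answer: t = 1.6038, fail to reject H₀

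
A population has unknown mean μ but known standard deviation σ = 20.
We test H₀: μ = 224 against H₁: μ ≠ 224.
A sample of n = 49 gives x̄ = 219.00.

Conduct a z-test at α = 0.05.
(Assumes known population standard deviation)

Answer: z = -1.7500, fail to reject H₀

Derivation:
Standard error: SE = σ/√n = 20/√49 = 2.8571
z-statistic: z = (x̄ - μ₀)/SE = (219.00 - 224)/2.8571 = -1.7500
Critical value: ±1.960
p-value = 0.0801
Decision: fail to reject H₀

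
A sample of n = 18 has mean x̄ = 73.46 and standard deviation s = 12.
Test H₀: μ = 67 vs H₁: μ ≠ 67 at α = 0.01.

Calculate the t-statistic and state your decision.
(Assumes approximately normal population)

df = n - 1 = 17
SE = s/√n = 12/√18 = 2.8284
t = (x̄ - μ₀)/SE = (73.46 - 67)/2.8284 = 2.2840
Critical value: t_{0.005,17} = ±2.898
p-value ≈ 0.0355
Decision: fail to reject H₀

Answer: t = 2.2840, fail to reject H₀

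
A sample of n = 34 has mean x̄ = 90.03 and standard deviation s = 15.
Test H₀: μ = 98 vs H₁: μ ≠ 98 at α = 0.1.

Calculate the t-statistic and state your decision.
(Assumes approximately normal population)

df = n - 1 = 33
SE = s/√n = 15/√34 = 2.5725
t = (x̄ - μ₀)/SE = (90.03 - 98)/2.5725 = -3.0982
Critical value: t_{0.05,33} = ±1.692
p-value ≈ 0.0040
Decision: reject H₀

Answer: t = -3.0982, reject H₀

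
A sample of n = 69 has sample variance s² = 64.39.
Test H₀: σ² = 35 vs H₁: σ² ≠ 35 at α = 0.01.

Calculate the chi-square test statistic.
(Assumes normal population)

df = n - 1 = 68
χ² = (n-1)s²/σ₀² = 68×64.39/35 = 125.1006
Critical values: χ²_{0.995,68} = 41.713, χ²_{0.005,68} = 101.776
Rejection region: χ² < 41.713 or χ² > 101.776
Decision: reject H₀

Answer: χ² = 125.1006, reject H₀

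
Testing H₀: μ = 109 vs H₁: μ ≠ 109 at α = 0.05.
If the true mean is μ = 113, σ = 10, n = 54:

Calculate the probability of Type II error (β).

SE = σ/√n = 10/√54 = 1.3608
Critical values: μ₀ ± z_0.025×SE = 109 ± 1.960×1.3608
Acceptance region: (106.3328, 111.6672)
Under H₁ (μ = 113): z_high = (111.6672 - 113)/1.3608 = -0.9794, z_low = (106.3328 - 113)/1.3608 = -4.8995
β = P(not reject | H₁) = Φ(-0.9794) - Φ(-4.8995) ≈ 0.1637

Answer: β ≈ 0.1637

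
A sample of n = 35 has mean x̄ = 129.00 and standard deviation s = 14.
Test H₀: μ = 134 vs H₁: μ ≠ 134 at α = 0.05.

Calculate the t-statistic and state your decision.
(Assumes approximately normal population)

Answer: t = -2.1129, reject H₀

Derivation:
df = n - 1 = 34
SE = s/√n = 14/√35 = 2.3664
t = (x̄ - μ₀)/SE = (129.00 - 134)/2.3664 = -2.1129
Critical value: t_{0.025,34} = ±2.032
p-value ≈ 0.0420
Decision: reject H₀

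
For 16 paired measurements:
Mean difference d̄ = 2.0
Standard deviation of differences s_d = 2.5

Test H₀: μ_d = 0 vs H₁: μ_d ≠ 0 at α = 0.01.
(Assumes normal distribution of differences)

df = n - 1 = 15
SE = s_d/√n = 2.5/√16 = 0.6250
t = d̄/SE = 2.0/0.6250 = 3.2000
Critical value: t_{0.005,15} = ±2.947
p-value ≈ 0.0060
Decision: reject H₀

Answer: t = 3.2000, reject H₀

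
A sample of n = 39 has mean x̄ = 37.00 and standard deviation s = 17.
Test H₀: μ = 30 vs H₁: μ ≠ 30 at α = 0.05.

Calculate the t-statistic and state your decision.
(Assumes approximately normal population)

Answer: t = 2.5714, reject H₀

Derivation:
df = n - 1 = 38
SE = s/√n = 17/√39 = 2.7222
t = (x̄ - μ₀)/SE = (37.00 - 30)/2.7222 = 2.5714
Critical value: t_{0.025,38} = ±2.024
p-value ≈ 0.0142
Decision: reject H₀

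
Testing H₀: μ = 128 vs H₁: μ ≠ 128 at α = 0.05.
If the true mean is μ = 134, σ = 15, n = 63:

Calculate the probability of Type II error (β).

Answer: β ≈ 0.1122

Derivation:
SE = σ/√n = 15/√63 = 1.8898
Critical values: μ₀ ± z_0.025×SE = 128 ± 1.960×1.8898
Acceptance region: (124.2960, 131.7040)
Under H₁ (μ = 134): z_high = (131.7040 - 134)/1.8898 = -1.2149, z_low = (124.2960 - 134)/1.8898 = -5.1349
β = P(not reject | H₁) = Φ(-1.2149) - Φ(-5.1349) ≈ 0.1122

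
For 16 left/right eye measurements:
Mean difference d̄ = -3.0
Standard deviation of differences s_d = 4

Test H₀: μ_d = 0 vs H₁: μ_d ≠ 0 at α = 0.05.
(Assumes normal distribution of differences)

df = n - 1 = 15
SE = s_d/√n = 4/√16 = 1.0000
t = d̄/SE = -3.0/1.0000 = -3.0000
Critical value: t_{0.025,15} = ±2.131
p-value ≈ 0.0090
Decision: reject H₀

Answer: t = -3.0000, reject H₀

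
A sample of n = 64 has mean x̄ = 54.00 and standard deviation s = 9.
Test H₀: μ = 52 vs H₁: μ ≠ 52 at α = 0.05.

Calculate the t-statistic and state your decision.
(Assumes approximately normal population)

Answer: t = 1.7778, fail to reject H₀

Derivation:
df = n - 1 = 63
SE = s/√n = 9/√64 = 1.1250
t = (x̄ - μ₀)/SE = (54.00 - 52)/1.1250 = 1.7778
Critical value: t_{0.025,63} = ±1.998
p-value ≈ 0.0803
Decision: fail to reject H₀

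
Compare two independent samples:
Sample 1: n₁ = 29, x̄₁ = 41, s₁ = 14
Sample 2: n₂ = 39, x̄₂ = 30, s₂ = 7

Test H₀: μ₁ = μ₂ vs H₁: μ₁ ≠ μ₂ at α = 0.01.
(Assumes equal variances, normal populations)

Pooled variance: s²_p = [28×14² + 38×7²]/(66) = 111.3636
s_p = 10.5529
SE = s_p×√(1/n₁ + 1/n₂) = 10.5529×√(1/29 + 1/39) = 2.5876
t = (x̄₁ - x̄₂)/SE = (41 - 30)/2.5876 = 4.2510
df = 66, t-critical = ±2.652
Decision: reject H₀

Answer: t = 4.2510, reject H₀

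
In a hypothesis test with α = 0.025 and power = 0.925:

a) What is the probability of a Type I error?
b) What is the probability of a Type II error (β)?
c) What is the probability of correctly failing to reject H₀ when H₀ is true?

a) Type I error probability = α = 0.025
b) Power = P(reject H₀ | H₁ true) = 1 - β = 0.925, so Type II error probability = β = 1 - Power = 0.075
c) P(fail to reject H₀ | H₀ true) = 1 - α = 0.975

Answer: a) 0.025, b) 0.075, c) 0.975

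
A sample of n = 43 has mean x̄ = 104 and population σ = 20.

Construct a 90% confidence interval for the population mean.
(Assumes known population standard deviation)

Answer: (98.9828, 109.0172)

Derivation:
Confidence level: 90%, α = 0.1
z_0.05 = 1.645
SE = σ/√n = 20/√43 = 3.0500
Margin of error = 1.645 × 3.0500 = 5.0172
CI: x̄ ± margin = 104 ± 5.0172
CI: (98.9828, 109.0172)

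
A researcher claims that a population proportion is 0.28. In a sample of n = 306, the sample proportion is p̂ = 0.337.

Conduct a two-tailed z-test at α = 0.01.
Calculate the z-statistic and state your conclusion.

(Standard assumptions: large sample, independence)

Answer: z = 2.2207, fail to reject H₀

Derivation:
H₀: p = 0.28, H₁: p ≠ 0.28
Standard error: SE = √(p₀(1-p₀)/n) = √(0.28×0.72/306) = 0.025668
z-statistic: z = (p̂ - p₀)/SE = (0.337 - 0.28)/0.025668 = 2.2207
Critical value: z_0.005 = ±2.576
p-value = 0.0264
Decision: fail to reject H₀ at α = 0.01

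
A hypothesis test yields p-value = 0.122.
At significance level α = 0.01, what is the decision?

Answer: fail to reject H₀

Derivation:
Compare p-value to α:
0.122 ≥ 0.01
Decision: fail to reject H₀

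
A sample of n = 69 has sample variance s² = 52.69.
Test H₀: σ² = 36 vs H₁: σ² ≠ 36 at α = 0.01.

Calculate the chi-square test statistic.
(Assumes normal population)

Answer: χ² = 99.5256, fail to reject H₀

Derivation:
df = n - 1 = 68
χ² = (n-1)s²/σ₀² = 68×52.69/36 = 99.5256
Critical values: χ²_{0.995,68} = 41.713, χ²_{0.005,68} = 101.776
Rejection region: χ² < 41.713 or χ² > 101.776
Decision: fail to reject H₀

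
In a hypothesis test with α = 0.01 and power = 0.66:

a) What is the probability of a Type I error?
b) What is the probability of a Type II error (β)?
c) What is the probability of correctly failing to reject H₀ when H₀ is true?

a) Type I error probability = α = 0.01
b) Power = P(reject H₀ | H₁ true) = 1 - β = 0.66, so Type II error probability = β = 1 - Power = 0.34
c) P(fail to reject H₀ | H₀ true) = 1 - α = 0.99

Answer: a) 0.01, b) 0.34, c) 0.99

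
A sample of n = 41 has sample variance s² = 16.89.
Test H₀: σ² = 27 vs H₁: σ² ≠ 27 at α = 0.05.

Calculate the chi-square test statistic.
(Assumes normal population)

Answer: χ² = 25.0222, fail to reject H₀

Derivation:
df = n - 1 = 40
χ² = (n-1)s²/σ₀² = 40×16.89/27 = 25.0222
Critical values: χ²_{0.975,40} = 24.433, χ²_{0.025,40} = 59.342
Rejection region: χ² < 24.433 or χ² > 59.342
Decision: fail to reject H₀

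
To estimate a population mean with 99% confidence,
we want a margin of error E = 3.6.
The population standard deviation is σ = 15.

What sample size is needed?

z_0.005 = 2.576
n = (z×σ/E)² = (2.576×15/3.6)²
n = 115.2044
Round up: n = 116

Answer: n = 116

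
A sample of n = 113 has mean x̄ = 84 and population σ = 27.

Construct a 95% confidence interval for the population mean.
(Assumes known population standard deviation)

Confidence level: 95%, α = 0.05
z_0.025 = 1.960
SE = σ/√n = 27/√113 = 2.5399
Margin of error = 1.960 × 2.5399 = 4.9782
CI: x̄ ± margin = 84 ± 4.9782
CI: (79.0218, 88.9782)

Answer: (79.0218, 88.9782)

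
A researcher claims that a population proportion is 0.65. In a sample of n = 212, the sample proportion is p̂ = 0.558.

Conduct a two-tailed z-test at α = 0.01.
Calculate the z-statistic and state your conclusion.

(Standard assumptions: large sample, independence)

Answer: z = -2.8085, reject H₀

Derivation:
H₀: p = 0.65, H₁: p ≠ 0.65
Standard error: SE = √(p₀(1-p₀)/n) = √(0.65×0.35/212) = 0.032758
z-statistic: z = (p̂ - p₀)/SE = (0.558 - 0.65)/0.032758 = -2.8085
Critical value: z_0.005 = ±2.576
p-value = 0.0050
Decision: reject H₀ at α = 0.01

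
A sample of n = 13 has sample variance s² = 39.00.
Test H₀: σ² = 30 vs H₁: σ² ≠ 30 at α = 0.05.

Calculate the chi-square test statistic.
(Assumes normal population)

Answer: χ² = 15.6000, fail to reject H₀

Derivation:
df = n - 1 = 12
χ² = (n-1)s²/σ₀² = 12×39.00/30 = 15.6000
Critical values: χ²_{0.975,12} = 4.404, χ²_{0.025,12} = 23.337
Rejection region: χ² < 4.404 or χ² > 23.337
Decision: fail to reject H₀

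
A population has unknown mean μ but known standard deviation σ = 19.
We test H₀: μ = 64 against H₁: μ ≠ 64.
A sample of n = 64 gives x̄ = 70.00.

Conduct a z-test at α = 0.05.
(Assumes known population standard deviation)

Standard error: SE = σ/√n = 19/√64 = 2.3750
z-statistic: z = (x̄ - μ₀)/SE = (70.00 - 64)/2.3750 = 2.5263
Critical value: ±1.960
p-value = 0.0115
Decision: reject H₀

Answer: z = 2.5263, reject H₀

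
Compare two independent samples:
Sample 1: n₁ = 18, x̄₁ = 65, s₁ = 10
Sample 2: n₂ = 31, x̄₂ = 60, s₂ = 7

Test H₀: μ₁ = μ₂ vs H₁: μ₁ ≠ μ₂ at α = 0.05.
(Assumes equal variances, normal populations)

Pooled variance: s²_p = [17×10² + 30×7²]/(47) = 67.4468
s_p = 8.2126
SE = s_p×√(1/n₁ + 1/n₂) = 8.2126×√(1/18 + 1/31) = 2.4337
t = (x̄₁ - x̄₂)/SE = (65 - 60)/2.4337 = 2.0545
df = 47, t-critical = ±2.012
Decision: reject H₀

Answer: t = 2.0545, reject H₀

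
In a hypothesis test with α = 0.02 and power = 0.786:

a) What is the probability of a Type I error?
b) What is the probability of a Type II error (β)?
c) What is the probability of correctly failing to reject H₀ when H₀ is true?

a) Type I error probability = α = 0.02
b) Power = P(reject H₀ | H₁ true) = 1 - β = 0.786, so Type II error probability = β = 1 - Power = 0.214
c) P(fail to reject H₀ | H₀ true) = 1 - α = 0.98

Answer: a) 0.02, b) 0.214, c) 0.98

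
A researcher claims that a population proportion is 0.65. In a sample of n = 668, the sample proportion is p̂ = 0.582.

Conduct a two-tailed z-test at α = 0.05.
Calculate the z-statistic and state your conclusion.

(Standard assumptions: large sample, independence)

Answer: z = -3.6846, reject H₀

Derivation:
H₀: p = 0.65, H₁: p ≠ 0.65
Standard error: SE = √(p₀(1-p₀)/n) = √(0.65×0.35/668) = 0.018455
z-statistic: z = (p̂ - p₀)/SE = (0.582 - 0.65)/0.018455 = -3.6846
Critical value: z_0.025 = ±1.960
p-value = 0.0002
Decision: reject H₀ at α = 0.05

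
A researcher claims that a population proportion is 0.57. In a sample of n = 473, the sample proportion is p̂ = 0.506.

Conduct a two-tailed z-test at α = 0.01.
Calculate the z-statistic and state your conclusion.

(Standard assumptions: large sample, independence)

Answer: z = -2.8115, reject H₀

Derivation:
H₀: p = 0.57, H₁: p ≠ 0.57
Standard error: SE = √(p₀(1-p₀)/n) = √(0.57×0.43/473) = 0.022764
z-statistic: z = (p̂ - p₀)/SE = (0.506 - 0.57)/0.022764 = -2.8115
Critical value: z_0.005 = ±2.576
p-value = 0.0049
Decision: reject H₀ at α = 0.01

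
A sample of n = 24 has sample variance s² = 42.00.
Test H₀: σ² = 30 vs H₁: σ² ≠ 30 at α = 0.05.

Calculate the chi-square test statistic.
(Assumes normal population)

df = n - 1 = 23
χ² = (n-1)s²/σ₀² = 23×42.00/30 = 32.2000
Critical values: χ²_{0.975,23} = 11.689, χ²_{0.025,23} = 38.076
Rejection region: χ² < 11.689 or χ² > 38.076
Decision: fail to reject H₀

Answer: χ² = 32.2000, fail to reject H₀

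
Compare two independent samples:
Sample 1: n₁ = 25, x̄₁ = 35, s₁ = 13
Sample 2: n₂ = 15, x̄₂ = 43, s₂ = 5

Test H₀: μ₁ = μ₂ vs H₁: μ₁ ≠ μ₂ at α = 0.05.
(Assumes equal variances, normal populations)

Answer: t = -2.2748, reject H₀

Derivation:
Pooled variance: s²_p = [24×13² + 14×5²]/(38) = 115.9474
s_p = 10.7679
SE = s_p×√(1/n₁ + 1/n₂) = 10.7679×√(1/25 + 1/15) = 3.5168
t = (x̄₁ - x̄₂)/SE = (35 - 43)/3.5168 = -2.2748
df = 38, t-critical = ±2.024
Decision: reject H₀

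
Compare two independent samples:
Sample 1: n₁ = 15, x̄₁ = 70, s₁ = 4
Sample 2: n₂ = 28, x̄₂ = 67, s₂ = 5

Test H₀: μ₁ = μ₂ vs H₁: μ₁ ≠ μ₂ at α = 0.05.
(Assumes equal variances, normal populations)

Pooled variance: s²_p = [14×4² + 27×5²]/(41) = 21.9268
s_p = 4.6826
SE = s_p×√(1/n₁ + 1/n₂) = 4.6826×√(1/15 + 1/28) = 1.4983
t = (x̄₁ - x̄₂)/SE = (70 - 67)/1.4983 = 2.0023
df = 41, t-critical = ±2.020
Decision: fail to reject H₀

Answer: t = 2.0023, fail to reject H₀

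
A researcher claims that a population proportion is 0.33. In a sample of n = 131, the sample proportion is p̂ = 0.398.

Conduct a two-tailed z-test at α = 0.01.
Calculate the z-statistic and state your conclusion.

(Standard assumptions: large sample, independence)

H₀: p = 0.33, H₁: p ≠ 0.33
Standard error: SE = √(p₀(1-p₀)/n) = √(0.33×0.67/131) = 0.041083
z-statistic: z = (p̂ - p₀)/SE = (0.398 - 0.33)/0.041083 = 1.6552
Critical value: z_0.005 = ±2.576
p-value = 0.0979
Decision: fail to reject H₀ at α = 0.01

Answer: z = 1.6552, fail to reject H₀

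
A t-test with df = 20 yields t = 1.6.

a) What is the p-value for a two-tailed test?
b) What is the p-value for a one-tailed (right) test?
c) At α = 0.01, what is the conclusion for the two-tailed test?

Answer: a) 0.1253, b) 0.0626, c) fail to reject H₀

Derivation:
Using t-distribution with df = 20:
a) Two-tailed: p = 2×P(T > 1.6) = 0.1253
b) One-tailed: p = P(T > 1.6) = 0.0626
c) 0.1253 ≥ 0.01, fail to reject H₀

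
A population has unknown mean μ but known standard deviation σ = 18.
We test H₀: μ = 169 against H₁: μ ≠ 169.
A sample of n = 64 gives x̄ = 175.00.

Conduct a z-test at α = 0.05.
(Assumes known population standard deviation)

Answer: z = 2.6667, reject H₀

Derivation:
Standard error: SE = σ/√n = 18/√64 = 2.2500
z-statistic: z = (x̄ - μ₀)/SE = (175.00 - 169)/2.2500 = 2.6667
Critical value: ±1.960
p-value = 0.0077
Decision: reject H₀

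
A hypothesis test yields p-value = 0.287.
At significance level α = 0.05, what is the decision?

Compare p-value to α:
0.287 ≥ 0.05
Decision: fail to reject H₀

Answer: fail to reject H₀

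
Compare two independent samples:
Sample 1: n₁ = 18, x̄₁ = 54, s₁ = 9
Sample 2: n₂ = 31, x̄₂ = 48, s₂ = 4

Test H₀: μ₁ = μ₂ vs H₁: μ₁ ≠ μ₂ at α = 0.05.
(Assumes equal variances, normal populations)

Answer: t = 3.2211, reject H₀

Derivation:
Pooled variance: s²_p = [17×9² + 30×4²]/(47) = 39.5106
s_p = 6.2857
SE = s_p×√(1/n₁ + 1/n₂) = 6.2857×√(1/18 + 1/31) = 1.8627
t = (x̄₁ - x̄₂)/SE = (54 - 48)/1.8627 = 3.2211
df = 47, t-critical = ±2.012
Decision: reject H₀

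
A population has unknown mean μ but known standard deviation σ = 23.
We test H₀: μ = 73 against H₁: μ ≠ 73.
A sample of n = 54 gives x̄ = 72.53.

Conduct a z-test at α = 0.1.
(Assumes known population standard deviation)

Answer: z = -0.1502, fail to reject H₀

Derivation:
Standard error: SE = σ/√n = 23/√54 = 3.1299
z-statistic: z = (x̄ - μ₀)/SE = (72.53 - 73)/3.1299 = -0.1502
Critical value: ±1.645
p-value = 0.8806
Decision: fail to reject H₀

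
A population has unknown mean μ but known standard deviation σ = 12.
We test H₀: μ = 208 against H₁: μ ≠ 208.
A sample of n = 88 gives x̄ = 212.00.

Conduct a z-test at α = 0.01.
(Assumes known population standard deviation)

Answer: z = 3.1270, reject H₀

Derivation:
Standard error: SE = σ/√n = 12/√88 = 1.2792
z-statistic: z = (x̄ - μ₀)/SE = (212.00 - 208)/1.2792 = 3.1270
Critical value: ±2.576
p-value = 0.0018
Decision: reject H₀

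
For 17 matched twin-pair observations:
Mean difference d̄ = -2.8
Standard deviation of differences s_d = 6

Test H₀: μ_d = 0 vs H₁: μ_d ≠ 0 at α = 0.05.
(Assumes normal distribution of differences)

Answer: t = -1.9241, fail to reject H₀

Derivation:
df = n - 1 = 16
SE = s_d/√n = 6/√17 = 1.4552
t = d̄/SE = -2.8/1.4552 = -1.9241
Critical value: t_{0.025,16} = ±2.120
p-value ≈ 0.0723
Decision: fail to reject H₀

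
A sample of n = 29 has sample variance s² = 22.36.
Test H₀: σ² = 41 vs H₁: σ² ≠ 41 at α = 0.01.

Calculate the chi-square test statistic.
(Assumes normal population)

Answer: χ² = 15.2702, fail to reject H₀

Derivation:
df = n - 1 = 28
χ² = (n-1)s²/σ₀² = 28×22.36/41 = 15.2702
Critical values: χ²_{0.995,28} = 12.461, χ²_{0.005,28} = 50.993
Rejection region: χ² < 12.461 or χ² > 50.993
Decision: fail to reject H₀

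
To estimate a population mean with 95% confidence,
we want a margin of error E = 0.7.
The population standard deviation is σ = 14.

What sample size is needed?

z_0.025 = 1.960
n = (z×σ/E)² = (1.960×14/0.7)²
n = 1536.6400
Round up: n = 1537

Answer: n = 1537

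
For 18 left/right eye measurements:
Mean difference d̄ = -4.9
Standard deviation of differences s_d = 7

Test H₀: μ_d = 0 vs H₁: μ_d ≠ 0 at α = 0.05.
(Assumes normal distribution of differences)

Answer: t = -2.9699, reject H₀

Derivation:
df = n - 1 = 17
SE = s_d/√n = 7/√18 = 1.6499
t = d̄/SE = -4.9/1.6499 = -2.9699
Critical value: t_{0.025,17} = ±2.110
p-value ≈ 0.0086
Decision: reject H₀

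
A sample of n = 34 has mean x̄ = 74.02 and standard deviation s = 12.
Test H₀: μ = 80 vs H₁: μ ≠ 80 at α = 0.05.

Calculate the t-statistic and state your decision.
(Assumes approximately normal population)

Answer: t = -2.9057, reject H₀

Derivation:
df = n - 1 = 33
SE = s/√n = 12/√34 = 2.0580
t = (x̄ - μ₀)/SE = (74.02 - 80)/2.0580 = -2.9057
Critical value: t_{0.025,33} = ±2.035
p-value ≈ 0.0065
Decision: reject H₀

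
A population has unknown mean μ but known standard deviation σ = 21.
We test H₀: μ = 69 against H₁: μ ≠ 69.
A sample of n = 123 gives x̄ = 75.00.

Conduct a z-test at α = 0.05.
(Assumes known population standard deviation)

Standard error: SE = σ/√n = 21/√123 = 1.8935
z-statistic: z = (x̄ - μ₀)/SE = (75.00 - 69)/1.8935 = 3.1687
Critical value: ±1.960
p-value = 0.0015
Decision: reject H₀

Answer: z = 3.1687, reject H₀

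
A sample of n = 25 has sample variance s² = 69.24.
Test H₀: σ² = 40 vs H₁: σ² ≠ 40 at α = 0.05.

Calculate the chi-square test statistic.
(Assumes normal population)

Answer: χ² = 41.5440, reject H₀

Derivation:
df = n - 1 = 24
χ² = (n-1)s²/σ₀² = 24×69.24/40 = 41.5440
Critical values: χ²_{0.975,24} = 12.401, χ²_{0.025,24} = 39.364
Rejection region: χ² < 12.401 or χ² > 39.364
Decision: reject H₀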